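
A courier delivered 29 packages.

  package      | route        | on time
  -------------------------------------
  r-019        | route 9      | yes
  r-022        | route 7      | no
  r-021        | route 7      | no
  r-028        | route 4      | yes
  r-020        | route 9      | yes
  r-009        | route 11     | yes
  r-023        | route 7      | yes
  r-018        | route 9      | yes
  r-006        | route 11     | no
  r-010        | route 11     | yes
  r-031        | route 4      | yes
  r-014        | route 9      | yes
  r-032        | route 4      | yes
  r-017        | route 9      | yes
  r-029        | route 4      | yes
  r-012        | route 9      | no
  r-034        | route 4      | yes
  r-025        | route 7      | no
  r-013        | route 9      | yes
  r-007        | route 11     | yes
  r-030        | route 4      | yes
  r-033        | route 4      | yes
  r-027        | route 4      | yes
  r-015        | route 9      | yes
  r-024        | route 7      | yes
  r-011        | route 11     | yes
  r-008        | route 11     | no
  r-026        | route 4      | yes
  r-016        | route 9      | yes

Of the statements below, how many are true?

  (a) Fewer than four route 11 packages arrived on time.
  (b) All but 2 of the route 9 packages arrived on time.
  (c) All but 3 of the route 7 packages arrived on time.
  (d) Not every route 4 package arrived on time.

1

(a) route 11: |A| = 6, |A ∩ B| = 4; needs |A ∩ B| < 4 — false.
(b) route 9: |A| = 9, |A ∩ B| = 8; needs |A ∖ B| = 2 — false.
(c) route 7: |A| = 5, |A ∩ B| = 2; needs |A ∖ B| = 3 — true.
(d) route 4: |A| = 9, |A ∩ B| = 9; needs A ⊄ B (|A ∖ B| ≥ 1) — false.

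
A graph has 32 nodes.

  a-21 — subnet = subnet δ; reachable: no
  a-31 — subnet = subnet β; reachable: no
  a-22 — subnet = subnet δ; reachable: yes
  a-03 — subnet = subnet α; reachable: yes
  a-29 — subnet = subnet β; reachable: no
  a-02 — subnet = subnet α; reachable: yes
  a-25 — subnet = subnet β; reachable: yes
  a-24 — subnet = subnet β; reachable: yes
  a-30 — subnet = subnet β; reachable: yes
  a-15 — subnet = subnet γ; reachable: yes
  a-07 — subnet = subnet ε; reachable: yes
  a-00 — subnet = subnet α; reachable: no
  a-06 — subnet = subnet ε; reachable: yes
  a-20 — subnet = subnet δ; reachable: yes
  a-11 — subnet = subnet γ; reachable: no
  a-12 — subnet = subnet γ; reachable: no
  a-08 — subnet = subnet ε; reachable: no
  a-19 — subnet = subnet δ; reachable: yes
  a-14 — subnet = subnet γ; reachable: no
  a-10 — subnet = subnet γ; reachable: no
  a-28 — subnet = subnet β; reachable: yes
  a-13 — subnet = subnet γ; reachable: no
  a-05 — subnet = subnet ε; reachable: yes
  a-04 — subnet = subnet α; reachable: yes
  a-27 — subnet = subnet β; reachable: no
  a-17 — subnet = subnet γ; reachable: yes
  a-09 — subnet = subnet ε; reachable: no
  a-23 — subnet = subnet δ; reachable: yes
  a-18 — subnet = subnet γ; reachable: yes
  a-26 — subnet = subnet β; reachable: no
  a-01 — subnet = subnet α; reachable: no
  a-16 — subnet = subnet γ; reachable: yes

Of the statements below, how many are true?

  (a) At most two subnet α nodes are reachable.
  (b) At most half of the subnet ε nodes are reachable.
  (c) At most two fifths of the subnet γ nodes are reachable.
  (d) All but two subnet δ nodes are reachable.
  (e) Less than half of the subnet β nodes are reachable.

0

(a) subnet α: |A| = 5, |A ∩ B| = 3; needs |A ∩ B| ≤ 2 — false.
(b) subnet ε: |A| = 5, |A ∩ B| = 3; needs |A ∩ B| ≤ |A ∖ B| — false.
(c) subnet γ: |A| = 9, |A ∩ B| = 4; needs |A ∩ B| / |A| ≤ 2/5 — false.
(d) subnet δ: |A| = 5, |A ∩ B| = 4; needs |A ∖ B| = 2 — false.
(e) subnet β: |A| = 8, |A ∩ B| = 4; needs |A ∩ B| < |A ∖ B| — false.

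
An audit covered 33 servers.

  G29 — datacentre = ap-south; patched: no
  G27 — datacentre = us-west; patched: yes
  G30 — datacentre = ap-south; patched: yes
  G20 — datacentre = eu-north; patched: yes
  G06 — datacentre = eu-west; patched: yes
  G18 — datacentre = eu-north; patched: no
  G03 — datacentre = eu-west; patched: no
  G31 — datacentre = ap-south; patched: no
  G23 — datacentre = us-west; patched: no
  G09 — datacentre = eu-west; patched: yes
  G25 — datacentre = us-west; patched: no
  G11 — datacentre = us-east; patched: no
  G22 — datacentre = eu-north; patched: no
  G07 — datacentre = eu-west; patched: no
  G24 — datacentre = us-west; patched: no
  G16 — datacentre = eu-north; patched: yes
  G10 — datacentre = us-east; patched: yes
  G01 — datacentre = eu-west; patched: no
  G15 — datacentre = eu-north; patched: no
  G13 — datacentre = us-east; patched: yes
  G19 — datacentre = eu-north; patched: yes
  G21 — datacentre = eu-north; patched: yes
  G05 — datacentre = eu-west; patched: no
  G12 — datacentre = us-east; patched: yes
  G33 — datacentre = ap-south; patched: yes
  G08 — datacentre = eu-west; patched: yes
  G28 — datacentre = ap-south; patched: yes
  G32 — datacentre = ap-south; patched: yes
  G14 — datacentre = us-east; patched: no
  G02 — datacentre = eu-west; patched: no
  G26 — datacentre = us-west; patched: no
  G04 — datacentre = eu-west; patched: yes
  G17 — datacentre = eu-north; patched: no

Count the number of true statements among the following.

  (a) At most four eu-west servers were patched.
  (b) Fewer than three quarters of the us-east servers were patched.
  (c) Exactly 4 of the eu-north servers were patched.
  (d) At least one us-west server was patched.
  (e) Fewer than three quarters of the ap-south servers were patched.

(a) eu-west: |A| = 9, |A ∩ B| = 4; needs |A ∩ B| ≤ 4 — true.
(b) us-east: |A| = 5, |A ∩ B| = 3; needs |A ∩ B| / |A| < 3/4 — true.
(c) eu-north: |A| = 8, |A ∩ B| = 4; needs |A ∩ B| = 4 — true.
(d) us-west: |A| = 5, |A ∩ B| = 1; needs A ∩ B ≠ ∅ (|A ∩ B| ≥ 1) — true.
(e) ap-south: |A| = 6, |A ∩ B| = 4; needs |A ∩ B| / |A| < 3/4 — true.

5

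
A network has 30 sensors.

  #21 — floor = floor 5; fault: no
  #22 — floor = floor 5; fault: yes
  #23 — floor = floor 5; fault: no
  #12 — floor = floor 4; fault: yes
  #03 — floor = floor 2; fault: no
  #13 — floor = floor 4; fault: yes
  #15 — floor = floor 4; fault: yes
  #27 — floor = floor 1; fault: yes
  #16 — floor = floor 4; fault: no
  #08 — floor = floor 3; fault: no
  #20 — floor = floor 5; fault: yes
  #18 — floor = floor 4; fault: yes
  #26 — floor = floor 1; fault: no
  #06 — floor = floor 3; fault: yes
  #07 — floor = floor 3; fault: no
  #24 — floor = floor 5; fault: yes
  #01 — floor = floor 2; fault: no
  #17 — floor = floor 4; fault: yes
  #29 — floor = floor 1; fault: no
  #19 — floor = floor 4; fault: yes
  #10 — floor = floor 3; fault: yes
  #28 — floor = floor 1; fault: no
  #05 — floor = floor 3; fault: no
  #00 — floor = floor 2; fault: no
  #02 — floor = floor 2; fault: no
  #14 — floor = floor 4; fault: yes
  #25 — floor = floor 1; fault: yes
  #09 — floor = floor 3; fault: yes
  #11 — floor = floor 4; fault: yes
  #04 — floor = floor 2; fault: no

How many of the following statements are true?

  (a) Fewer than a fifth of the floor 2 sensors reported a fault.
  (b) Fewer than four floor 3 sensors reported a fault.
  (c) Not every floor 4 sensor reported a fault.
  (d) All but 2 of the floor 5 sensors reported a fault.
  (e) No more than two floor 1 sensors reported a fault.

5

(a) floor 2: |A| = 5, |A ∩ B| = 0; needs |A ∩ B| / |A| < 1/5 — true.
(b) floor 3: |A| = 6, |A ∩ B| = 3; needs |A ∩ B| < 4 — true.
(c) floor 4: |A| = 9, |A ∩ B| = 8; needs A ⊄ B (|A ∖ B| ≥ 1) — true.
(d) floor 5: |A| = 5, |A ∩ B| = 3; needs |A ∖ B| = 2 — true.
(e) floor 1: |A| = 5, |A ∩ B| = 2; needs |A ∩ B| ≤ 2 — true.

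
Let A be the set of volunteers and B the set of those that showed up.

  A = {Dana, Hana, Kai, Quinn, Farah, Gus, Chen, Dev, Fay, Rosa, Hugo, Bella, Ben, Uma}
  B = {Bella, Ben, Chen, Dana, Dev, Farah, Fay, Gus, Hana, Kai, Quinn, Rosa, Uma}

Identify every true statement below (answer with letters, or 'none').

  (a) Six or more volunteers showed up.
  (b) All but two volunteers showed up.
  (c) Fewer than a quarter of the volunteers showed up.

(a)

|A| = 14, |A ∩ B| = 13, |A ∖ B| = 1.
(a) |A ∩ B| ≥ 6: holds.
(b) |A ∖ B| = 2: fails.
(c) |A ∩ B| / |A| < 1/4: fails.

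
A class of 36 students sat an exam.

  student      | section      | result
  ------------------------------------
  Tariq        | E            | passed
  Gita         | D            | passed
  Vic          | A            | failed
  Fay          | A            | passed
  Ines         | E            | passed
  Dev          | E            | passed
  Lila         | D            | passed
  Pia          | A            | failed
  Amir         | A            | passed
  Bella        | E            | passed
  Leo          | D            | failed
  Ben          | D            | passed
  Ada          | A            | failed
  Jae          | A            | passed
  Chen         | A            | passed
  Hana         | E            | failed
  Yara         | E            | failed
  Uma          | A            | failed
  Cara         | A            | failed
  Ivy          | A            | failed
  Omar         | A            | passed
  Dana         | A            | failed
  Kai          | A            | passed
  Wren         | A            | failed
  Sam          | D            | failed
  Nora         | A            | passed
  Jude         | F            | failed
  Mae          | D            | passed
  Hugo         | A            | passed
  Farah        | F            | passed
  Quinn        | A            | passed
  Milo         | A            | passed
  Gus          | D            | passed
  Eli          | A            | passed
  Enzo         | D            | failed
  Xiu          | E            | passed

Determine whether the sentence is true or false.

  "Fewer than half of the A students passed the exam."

False

Truth condition: |A ∩ B| < |A ∖ B|.
|A| = 19, |A ∩ B| = 11, |A ∖ B| = 8.
11 > 8, so the statement is false.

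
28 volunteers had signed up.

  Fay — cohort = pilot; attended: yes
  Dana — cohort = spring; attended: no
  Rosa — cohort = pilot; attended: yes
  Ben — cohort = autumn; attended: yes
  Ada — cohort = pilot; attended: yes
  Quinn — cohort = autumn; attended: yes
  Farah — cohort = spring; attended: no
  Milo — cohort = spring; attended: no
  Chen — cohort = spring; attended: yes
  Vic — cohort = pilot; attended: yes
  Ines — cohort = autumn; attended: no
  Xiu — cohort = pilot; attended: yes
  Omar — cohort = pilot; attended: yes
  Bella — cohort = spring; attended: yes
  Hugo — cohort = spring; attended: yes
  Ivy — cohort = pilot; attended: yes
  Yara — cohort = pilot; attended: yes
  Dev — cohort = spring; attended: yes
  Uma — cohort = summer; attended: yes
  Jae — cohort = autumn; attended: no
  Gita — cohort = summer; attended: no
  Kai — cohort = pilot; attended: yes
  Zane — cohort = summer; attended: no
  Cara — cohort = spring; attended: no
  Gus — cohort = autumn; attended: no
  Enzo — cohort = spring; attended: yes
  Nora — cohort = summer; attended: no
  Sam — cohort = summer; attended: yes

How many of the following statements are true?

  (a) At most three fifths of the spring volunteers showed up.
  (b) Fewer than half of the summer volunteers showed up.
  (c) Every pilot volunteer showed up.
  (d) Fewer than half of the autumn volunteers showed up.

4

(a) spring: |A| = 9, |A ∩ B| = 5; needs |A ∩ B| / |A| ≤ 3/5 — true.
(b) summer: |A| = 5, |A ∩ B| = 2; needs |A ∩ B| < |A ∖ B| — true.
(c) pilot: |A| = 9, |A ∩ B| = 9; needs A ⊆ B, i.e. every element of A is in B (|A ∖ B| = 0) — true.
(d) autumn: |A| = 5, |A ∩ B| = 2; needs |A ∩ B| < |A ∖ B| — true.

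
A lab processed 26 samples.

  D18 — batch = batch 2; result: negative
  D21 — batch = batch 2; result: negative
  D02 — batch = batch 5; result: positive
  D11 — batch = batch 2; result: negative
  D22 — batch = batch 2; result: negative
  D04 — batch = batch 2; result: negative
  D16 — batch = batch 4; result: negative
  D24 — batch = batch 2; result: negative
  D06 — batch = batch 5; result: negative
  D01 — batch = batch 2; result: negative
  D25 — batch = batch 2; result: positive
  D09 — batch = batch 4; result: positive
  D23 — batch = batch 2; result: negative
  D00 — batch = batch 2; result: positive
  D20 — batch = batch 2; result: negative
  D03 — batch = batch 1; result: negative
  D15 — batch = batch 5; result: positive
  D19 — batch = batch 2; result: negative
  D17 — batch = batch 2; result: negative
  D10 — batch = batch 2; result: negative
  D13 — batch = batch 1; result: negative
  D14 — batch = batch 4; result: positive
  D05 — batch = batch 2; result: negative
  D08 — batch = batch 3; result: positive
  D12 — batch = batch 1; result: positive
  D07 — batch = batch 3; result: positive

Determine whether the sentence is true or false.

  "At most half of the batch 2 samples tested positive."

Truth condition: |A ∩ B| ≤ |A ∖ B|.
|A| = 15, |A ∩ B| = 2, |A ∖ B| = 13.
2 < 13, so the statement is true.

True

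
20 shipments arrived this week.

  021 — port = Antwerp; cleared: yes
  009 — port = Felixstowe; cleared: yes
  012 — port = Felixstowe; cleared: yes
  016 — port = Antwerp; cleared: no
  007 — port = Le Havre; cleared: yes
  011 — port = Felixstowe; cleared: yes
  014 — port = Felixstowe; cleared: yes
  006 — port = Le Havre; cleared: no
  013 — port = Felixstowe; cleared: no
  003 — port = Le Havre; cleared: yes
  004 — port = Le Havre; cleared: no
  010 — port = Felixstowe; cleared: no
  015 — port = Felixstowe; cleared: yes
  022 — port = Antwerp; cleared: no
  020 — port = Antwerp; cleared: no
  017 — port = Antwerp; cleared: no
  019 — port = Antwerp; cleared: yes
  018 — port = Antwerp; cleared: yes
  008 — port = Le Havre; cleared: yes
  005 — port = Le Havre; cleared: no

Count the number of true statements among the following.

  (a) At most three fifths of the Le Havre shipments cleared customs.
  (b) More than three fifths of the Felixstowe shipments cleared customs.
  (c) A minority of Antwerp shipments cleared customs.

3

(a) Le Havre: |A| = 6, |A ∩ B| = 3; needs |A ∩ B| / |A| ≤ 3/5 — true.
(b) Felixstowe: |A| = 7, |A ∩ B| = 5; needs |A ∩ B| / |A| > 3/5 — true.
(c) Antwerp: |A| = 7, |A ∩ B| = 3; needs |A ∩ B| < |A ∖ B| — true.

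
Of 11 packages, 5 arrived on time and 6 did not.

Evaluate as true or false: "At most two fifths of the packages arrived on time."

False

'At most two fifths of the packages arrived on time' holds iff |A ∩ B| / |A| ≤ 2/5.
|A| = 11, |A ∩ B| = 5, |A ∖ B| = 6.
|A ∩ B|/|A| = 5/11, so the statement is false.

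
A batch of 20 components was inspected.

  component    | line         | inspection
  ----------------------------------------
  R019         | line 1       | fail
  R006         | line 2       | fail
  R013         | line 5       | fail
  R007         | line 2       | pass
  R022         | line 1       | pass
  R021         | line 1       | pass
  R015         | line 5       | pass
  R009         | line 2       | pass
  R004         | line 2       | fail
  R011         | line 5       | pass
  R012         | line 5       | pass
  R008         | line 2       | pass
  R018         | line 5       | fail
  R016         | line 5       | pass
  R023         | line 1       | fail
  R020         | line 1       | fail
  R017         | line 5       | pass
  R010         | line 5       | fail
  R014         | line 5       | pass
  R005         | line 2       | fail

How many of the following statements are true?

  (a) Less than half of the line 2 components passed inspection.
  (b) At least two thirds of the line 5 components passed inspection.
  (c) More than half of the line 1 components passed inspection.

1

(a) line 2: |A| = 6, |A ∩ B| = 3; needs |A ∩ B| < |A ∖ B| — false.
(b) line 5: |A| = 9, |A ∩ B| = 6; needs |A ∩ B| / |A| ≥ 2/3 — true.
(c) line 1: |A| = 5, |A ∩ B| = 2; needs |A ∩ B| > |A ∖ B| — false.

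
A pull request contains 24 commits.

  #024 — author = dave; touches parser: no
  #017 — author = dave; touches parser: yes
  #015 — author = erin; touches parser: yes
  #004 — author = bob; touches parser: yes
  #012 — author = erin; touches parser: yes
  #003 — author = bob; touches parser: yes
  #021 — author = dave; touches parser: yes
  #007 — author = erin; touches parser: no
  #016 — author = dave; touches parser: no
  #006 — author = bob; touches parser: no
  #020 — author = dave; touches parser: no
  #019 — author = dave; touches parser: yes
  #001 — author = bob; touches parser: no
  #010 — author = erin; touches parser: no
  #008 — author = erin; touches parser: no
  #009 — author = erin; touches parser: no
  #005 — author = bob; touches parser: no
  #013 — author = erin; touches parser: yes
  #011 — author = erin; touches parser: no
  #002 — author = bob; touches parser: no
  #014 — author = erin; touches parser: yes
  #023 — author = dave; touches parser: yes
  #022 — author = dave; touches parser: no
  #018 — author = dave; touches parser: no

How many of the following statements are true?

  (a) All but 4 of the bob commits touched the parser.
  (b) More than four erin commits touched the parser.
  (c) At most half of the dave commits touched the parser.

2

(a) bob: |A| = 6, |A ∩ B| = 2; needs |A ∖ B| = 4 — true.
(b) erin: |A| = 9, |A ∩ B| = 4; needs |A ∩ B| > 4 — false.
(c) dave: |A| = 9, |A ∩ B| = 4; needs |A ∩ B| ≤ |A ∖ B| — true.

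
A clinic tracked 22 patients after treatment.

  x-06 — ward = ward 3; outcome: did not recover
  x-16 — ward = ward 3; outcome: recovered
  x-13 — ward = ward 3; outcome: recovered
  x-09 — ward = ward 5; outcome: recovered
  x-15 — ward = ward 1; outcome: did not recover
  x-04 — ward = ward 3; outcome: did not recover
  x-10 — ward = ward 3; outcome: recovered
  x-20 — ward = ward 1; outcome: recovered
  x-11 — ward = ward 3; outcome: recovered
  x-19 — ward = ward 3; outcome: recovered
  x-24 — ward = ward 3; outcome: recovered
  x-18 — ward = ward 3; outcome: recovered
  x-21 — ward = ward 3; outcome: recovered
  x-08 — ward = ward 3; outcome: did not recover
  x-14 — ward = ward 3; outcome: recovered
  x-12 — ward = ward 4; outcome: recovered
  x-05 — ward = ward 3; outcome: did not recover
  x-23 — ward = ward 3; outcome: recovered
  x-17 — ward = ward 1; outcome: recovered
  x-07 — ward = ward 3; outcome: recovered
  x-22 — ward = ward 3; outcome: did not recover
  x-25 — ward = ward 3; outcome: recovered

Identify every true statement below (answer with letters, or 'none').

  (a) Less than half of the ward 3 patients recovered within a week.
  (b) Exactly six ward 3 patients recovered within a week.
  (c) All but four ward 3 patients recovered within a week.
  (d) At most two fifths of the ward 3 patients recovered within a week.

none

|A| = 17, |A ∩ B| = 12, |A ∖ B| = 5.
(a) |A ∩ B| < |A ∖ B|: fails.
(b) |A ∩ B| = 6: fails.
(c) |A ∖ B| = 4: fails.
(d) |A ∩ B| / |A| ≤ 2/5: fails.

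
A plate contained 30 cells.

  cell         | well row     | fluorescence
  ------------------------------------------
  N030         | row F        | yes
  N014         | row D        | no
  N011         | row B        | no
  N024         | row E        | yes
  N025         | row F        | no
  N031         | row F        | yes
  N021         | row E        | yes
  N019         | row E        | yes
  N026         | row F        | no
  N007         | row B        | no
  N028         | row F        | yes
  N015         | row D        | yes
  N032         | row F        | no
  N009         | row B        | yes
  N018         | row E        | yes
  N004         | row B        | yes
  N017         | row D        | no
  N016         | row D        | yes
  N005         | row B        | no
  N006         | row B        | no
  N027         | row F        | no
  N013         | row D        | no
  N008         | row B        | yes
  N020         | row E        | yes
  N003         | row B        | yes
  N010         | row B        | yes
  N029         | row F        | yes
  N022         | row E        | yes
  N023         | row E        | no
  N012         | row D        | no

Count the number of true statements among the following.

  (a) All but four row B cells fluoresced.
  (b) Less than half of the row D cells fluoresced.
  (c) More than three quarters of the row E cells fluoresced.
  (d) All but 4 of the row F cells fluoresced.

4

(a) row B: |A| = 9, |A ∩ B| = 5; needs |A ∖ B| = 4 — true.
(b) row D: |A| = 6, |A ∩ B| = 2; needs |A ∩ B| < |A ∖ B| — true.
(c) row E: |A| = 7, |A ∩ B| = 6; needs |A ∩ B| / |A| > 3/4 — true.
(d) row F: |A| = 8, |A ∩ B| = 4; needs |A ∖ B| = 4 — true.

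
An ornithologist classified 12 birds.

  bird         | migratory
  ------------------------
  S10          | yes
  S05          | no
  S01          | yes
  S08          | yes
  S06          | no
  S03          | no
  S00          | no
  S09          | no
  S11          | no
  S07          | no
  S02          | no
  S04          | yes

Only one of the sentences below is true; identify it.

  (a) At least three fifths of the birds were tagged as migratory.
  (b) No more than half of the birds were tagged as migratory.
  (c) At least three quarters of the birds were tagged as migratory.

|A| = 12, |A ∩ B| = 4, |A ∖ B| = 8.
(a) requires |A ∩ B| / |A| ≥ 3/5: false.
(b) requires |A ∩ B| ≤ |A ∖ B|: true.
(c) requires |A ∩ B| / |A| ≥ 3/4: false.

(b)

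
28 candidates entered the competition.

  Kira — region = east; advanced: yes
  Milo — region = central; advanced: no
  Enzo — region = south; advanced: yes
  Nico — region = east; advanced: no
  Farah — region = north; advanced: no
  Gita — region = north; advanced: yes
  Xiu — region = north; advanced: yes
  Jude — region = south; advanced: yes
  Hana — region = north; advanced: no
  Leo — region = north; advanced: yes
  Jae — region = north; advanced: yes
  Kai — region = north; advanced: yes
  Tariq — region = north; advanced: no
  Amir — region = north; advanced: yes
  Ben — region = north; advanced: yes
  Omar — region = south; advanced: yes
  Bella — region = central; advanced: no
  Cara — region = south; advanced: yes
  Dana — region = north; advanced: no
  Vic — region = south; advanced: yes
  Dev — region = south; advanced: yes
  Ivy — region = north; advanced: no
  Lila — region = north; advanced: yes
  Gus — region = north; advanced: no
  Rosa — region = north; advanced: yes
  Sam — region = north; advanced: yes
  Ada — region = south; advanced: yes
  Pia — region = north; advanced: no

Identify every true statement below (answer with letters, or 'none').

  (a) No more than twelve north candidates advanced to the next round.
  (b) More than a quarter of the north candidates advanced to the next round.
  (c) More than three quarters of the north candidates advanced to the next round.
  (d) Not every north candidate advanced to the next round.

|A| = 17, |A ∩ B| = 10, |A ∖ B| = 7.
(a) |A ∩ B| ≤ 12: holds.
(b) |A ∩ B| / |A| > 1/4: holds.
(c) |A ∩ B| / |A| > 3/4: fails.
(d) A ⊄ B (|A ∖ B| ≥ 1): holds.

(a), (b), (d)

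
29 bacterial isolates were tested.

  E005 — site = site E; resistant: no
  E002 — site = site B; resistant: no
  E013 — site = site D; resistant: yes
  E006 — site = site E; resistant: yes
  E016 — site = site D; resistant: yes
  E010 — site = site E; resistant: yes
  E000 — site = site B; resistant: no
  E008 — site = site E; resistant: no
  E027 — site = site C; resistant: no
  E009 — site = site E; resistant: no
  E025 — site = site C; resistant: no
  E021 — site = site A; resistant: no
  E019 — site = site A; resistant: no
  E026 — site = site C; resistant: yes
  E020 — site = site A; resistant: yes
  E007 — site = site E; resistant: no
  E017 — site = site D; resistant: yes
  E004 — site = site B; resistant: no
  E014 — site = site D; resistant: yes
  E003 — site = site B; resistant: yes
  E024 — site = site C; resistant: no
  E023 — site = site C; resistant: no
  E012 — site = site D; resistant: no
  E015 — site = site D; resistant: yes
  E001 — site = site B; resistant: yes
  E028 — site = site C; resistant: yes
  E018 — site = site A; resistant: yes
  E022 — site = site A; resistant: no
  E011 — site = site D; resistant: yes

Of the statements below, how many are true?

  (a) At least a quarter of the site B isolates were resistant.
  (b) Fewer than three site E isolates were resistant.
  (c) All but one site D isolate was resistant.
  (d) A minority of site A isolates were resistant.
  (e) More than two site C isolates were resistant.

4

(a) site B: |A| = 5, |A ∩ B| = 2; needs |A ∩ B| / |A| ≥ 1/4 — true.
(b) site E: |A| = 6, |A ∩ B| = 2; needs |A ∩ B| < 3 — true.
(c) site D: |A| = 7, |A ∩ B| = 6; needs |A ∖ B| = 1 — true.
(d) site A: |A| = 5, |A ∩ B| = 2; needs |A ∩ B| < |A ∖ B| — true.
(e) site C: |A| = 6, |A ∩ B| = 2; needs |A ∩ B| > 2 — false.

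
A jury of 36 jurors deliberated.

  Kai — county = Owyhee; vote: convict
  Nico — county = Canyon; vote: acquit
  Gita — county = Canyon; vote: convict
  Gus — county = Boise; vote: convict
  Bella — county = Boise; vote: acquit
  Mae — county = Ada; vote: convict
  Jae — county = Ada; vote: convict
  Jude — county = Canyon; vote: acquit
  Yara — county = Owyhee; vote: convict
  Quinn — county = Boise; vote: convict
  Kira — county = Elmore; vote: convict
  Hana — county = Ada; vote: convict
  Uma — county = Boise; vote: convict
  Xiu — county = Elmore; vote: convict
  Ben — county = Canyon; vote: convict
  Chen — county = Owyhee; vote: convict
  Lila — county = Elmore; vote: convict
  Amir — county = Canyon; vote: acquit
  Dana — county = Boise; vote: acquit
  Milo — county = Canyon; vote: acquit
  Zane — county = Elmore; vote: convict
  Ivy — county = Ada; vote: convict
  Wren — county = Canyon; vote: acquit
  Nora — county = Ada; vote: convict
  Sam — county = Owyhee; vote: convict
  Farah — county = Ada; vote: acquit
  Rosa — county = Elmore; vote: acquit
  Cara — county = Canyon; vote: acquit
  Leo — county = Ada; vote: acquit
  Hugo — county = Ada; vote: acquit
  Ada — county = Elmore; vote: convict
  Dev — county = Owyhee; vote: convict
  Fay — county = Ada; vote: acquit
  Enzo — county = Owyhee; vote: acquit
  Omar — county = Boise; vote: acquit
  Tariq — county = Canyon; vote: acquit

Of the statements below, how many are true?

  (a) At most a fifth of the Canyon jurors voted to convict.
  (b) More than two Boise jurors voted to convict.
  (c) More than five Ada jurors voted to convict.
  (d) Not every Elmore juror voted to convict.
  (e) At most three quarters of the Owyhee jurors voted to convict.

2

(a) Canyon: |A| = 9, |A ∩ B| = 2; needs |A ∩ B| / |A| ≤ 1/5 — false.
(b) Boise: |A| = 6, |A ∩ B| = 3; needs |A ∩ B| > 2 — true.
(c) Ada: |A| = 9, |A ∩ B| = 5; needs |A ∩ B| > 5 — false.
(d) Elmore: |A| = 6, |A ∩ B| = 5; needs A ⊄ B (|A ∖ B| ≥ 1) — true.
(e) Owyhee: |A| = 6, |A ∩ B| = 5; needs |A ∩ B| / |A| ≤ 3/4 — false.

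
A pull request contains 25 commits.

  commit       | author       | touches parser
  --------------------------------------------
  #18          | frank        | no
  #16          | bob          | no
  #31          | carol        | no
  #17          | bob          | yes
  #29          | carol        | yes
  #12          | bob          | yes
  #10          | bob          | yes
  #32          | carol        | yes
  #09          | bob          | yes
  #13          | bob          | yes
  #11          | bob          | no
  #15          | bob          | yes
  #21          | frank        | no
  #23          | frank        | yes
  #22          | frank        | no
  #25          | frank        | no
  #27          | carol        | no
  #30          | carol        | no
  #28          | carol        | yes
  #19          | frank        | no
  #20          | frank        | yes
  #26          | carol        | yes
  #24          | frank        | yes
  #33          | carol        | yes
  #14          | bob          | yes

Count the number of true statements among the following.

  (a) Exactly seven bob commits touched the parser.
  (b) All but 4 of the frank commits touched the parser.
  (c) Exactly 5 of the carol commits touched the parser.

(a) bob: |A| = 9, |A ∩ B| = 7; needs |A ∩ B| = 7 — true.
(b) frank: |A| = 8, |A ∩ B| = 3; needs |A ∖ B| = 4 — false.
(c) carol: |A| = 8, |A ∩ B| = 5; needs |A ∩ B| = 5 — true.

2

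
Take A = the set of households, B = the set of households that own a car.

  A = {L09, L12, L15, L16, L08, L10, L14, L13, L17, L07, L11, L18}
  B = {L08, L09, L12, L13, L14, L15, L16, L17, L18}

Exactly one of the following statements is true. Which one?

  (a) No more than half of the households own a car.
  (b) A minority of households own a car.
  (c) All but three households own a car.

|A| = 12, |A ∩ B| = 9, |A ∖ B| = 3.
(a) requires |A ∩ B| ≤ |A ∖ B|: false.
(b) requires |A ∩ B| < |A ∖ B|: false.
(c) requires |A ∖ B| = 3: true.

(c)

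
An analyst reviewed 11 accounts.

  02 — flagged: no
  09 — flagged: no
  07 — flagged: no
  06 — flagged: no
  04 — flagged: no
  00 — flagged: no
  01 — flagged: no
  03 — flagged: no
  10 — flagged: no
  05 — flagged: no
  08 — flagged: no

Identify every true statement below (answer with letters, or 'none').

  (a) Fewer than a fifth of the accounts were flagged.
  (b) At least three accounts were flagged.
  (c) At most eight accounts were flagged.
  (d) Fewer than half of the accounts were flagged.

(a), (c), (d)

|A| = 11, |A ∩ B| = 0, |A ∖ B| = 11.
(a) |A ∩ B| / |A| < 1/5: holds.
(b) |A ∩ B| ≥ 3: fails.
(c) |A ∩ B| ≤ 8: holds.
(d) |A ∩ B| < |A ∖ B|: holds.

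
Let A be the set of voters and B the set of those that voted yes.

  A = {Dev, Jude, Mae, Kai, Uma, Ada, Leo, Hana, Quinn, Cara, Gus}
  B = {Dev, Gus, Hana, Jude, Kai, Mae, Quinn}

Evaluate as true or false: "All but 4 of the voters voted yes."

'All but 4 of the voters voted yes' holds iff |A ∖ B| = 4.
A (the restrictor) = {Dev, Jude, Mae, Kai, Uma, Ada, Leo, Hana, Quinn, Cara, Gus}, |A| = 11.
A ∖ B = {Uma, Ada, Leo, Cara}, so |A ∖ B| = 4.
|A ∖ B| = 4, so the statement is true.

True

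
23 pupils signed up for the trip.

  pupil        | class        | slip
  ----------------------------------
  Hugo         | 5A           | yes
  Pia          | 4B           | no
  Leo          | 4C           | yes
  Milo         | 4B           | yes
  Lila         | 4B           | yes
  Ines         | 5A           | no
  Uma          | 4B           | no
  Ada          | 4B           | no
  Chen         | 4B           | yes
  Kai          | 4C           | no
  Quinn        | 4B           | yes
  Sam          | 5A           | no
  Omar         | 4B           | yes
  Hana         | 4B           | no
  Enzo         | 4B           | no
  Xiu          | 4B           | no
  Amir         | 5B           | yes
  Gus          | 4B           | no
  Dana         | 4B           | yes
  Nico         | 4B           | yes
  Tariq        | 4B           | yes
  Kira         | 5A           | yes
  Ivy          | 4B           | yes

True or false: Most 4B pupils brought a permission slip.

True

Truth condition: |A ∩ B| > |A ∖ B|.
|A| = 16, |A ∩ B| = 9, |A ∖ B| = 7.
9 > 7, so the statement is true.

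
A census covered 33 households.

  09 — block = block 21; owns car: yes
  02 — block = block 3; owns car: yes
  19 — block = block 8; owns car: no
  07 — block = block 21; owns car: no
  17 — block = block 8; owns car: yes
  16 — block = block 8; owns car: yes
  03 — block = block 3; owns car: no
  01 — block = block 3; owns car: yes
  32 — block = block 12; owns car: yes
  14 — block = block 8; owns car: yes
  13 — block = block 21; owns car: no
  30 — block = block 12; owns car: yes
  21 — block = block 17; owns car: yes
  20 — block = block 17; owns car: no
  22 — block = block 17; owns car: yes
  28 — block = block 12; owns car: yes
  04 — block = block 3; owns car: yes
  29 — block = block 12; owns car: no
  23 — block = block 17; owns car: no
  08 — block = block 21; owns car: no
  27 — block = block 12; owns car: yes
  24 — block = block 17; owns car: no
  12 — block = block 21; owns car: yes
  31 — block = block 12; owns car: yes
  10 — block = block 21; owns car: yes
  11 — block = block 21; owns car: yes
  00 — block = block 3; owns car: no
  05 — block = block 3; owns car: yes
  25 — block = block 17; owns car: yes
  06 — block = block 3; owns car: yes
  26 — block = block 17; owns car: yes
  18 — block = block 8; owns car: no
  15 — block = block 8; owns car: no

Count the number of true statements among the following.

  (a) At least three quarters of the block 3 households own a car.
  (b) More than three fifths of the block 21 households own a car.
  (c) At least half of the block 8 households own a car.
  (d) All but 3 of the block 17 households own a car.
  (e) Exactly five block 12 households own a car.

(a) block 3: |A| = 7, |A ∩ B| = 5; needs |A ∩ B| / |A| ≥ 3/4 — false.
(b) block 21: |A| = 7, |A ∩ B| = 4; needs |A ∩ B| / |A| > 3/5 — false.
(c) block 8: |A| = 6, |A ∩ B| = 3; needs |A ∩ B| ≥ |A ∖ B| — true.
(d) block 17: |A| = 7, |A ∩ B| = 4; needs |A ∖ B| = 3 — true.
(e) block 12: |A| = 6, |A ∩ B| = 5; needs |A ∩ B| = 5 — true.

3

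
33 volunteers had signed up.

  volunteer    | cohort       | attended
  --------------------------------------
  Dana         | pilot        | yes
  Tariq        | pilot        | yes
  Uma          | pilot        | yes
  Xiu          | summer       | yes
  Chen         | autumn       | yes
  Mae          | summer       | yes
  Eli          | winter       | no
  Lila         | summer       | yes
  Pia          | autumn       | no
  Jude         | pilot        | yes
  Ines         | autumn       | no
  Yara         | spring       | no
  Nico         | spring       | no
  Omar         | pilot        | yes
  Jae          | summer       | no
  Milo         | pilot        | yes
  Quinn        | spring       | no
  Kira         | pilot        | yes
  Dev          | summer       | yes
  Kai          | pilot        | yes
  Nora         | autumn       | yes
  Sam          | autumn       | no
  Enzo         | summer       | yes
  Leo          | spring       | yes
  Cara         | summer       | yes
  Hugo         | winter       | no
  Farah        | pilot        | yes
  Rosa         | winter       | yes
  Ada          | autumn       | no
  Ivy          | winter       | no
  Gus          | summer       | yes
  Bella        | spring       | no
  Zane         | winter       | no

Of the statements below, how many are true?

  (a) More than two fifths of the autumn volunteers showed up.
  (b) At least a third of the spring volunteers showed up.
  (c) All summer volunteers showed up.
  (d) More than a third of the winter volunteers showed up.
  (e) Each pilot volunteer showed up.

(a) autumn: |A| = 6, |A ∩ B| = 2; needs |A ∩ B| / |A| > 2/5 — false.
(b) spring: |A| = 5, |A ∩ B| = 1; needs |A ∩ B| / |A| ≥ 1/3 — false.
(c) summer: |A| = 8, |A ∩ B| = 7; needs A ⊆ B, i.e. every element of A is in B (|A ∖ B| = 0) — false.
(d) winter: |A| = 5, |A ∩ B| = 1; needs |A ∩ B| / |A| > 1/3 — false.
(e) pilot: |A| = 9, |A ∩ B| = 9; needs A ⊆ B, i.e. every element of A is in B (|A ∖ B| = 0) — true.

1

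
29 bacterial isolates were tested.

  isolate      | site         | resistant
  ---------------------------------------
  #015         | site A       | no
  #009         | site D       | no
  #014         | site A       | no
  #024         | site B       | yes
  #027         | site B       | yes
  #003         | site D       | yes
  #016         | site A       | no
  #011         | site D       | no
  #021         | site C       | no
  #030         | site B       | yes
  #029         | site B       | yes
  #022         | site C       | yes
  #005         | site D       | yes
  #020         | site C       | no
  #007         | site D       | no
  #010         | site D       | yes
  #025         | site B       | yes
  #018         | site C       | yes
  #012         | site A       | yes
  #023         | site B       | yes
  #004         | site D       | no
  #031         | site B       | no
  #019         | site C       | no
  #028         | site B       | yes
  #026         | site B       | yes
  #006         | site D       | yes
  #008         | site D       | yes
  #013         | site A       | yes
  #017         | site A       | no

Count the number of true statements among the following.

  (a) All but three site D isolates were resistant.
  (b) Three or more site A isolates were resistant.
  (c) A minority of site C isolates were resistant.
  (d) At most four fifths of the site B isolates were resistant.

1

(a) site D: |A| = 9, |A ∩ B| = 5; needs |A ∖ B| = 3 — false.
(b) site A: |A| = 6, |A ∩ B| = 2; needs |A ∩ B| ≥ 3 — false.
(c) site C: |A| = 5, |A ∩ B| = 2; needs |A ∩ B| < |A ∖ B| — true.
(d) site B: |A| = 9, |A ∩ B| = 8; needs |A ∩ B| / |A| ≤ 4/5 — false.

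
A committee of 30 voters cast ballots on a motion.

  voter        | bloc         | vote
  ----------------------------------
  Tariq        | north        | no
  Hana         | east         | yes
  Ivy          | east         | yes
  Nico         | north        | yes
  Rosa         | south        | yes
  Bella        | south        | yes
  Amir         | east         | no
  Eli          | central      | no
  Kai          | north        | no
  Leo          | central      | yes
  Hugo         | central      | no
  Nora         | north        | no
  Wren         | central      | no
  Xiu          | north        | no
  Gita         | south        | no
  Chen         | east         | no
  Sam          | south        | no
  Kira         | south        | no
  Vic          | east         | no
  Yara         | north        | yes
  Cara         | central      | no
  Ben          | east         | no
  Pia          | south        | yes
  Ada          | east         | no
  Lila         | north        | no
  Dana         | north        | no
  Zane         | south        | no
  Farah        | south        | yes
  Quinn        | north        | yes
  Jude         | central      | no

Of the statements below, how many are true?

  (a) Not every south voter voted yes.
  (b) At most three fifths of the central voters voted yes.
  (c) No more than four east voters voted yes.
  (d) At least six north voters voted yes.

3

(a) south: |A| = 8, |A ∩ B| = 4; needs A ⊄ B (|A ∖ B| ≥ 1) — true.
(b) central: |A| = 6, |A ∩ B| = 1; needs |A ∩ B| / |A| ≤ 3/5 — true.
(c) east: |A| = 7, |A ∩ B| = 2; needs |A ∩ B| ≤ 4 — true.
(d) north: |A| = 9, |A ∩ B| = 3; needs |A ∩ B| ≥ 6 — false.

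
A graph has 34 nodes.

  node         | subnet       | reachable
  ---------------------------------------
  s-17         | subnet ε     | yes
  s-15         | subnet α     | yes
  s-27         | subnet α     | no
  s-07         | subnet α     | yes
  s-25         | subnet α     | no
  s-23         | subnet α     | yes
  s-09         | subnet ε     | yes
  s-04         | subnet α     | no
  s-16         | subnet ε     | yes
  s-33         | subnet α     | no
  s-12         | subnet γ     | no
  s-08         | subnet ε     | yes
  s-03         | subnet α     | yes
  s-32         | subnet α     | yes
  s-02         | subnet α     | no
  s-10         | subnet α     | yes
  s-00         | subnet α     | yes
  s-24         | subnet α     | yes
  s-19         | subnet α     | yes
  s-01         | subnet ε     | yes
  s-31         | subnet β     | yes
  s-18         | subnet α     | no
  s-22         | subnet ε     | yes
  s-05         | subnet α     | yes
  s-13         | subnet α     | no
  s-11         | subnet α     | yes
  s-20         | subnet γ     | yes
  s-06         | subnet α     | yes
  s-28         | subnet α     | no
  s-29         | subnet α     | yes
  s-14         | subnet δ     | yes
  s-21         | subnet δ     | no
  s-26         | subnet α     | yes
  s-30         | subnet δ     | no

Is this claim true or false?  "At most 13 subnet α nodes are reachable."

The determiner here denotes the relation: |A ∩ B| ≤ 13.
|A| = 22, |A ∩ B| = 14, |A ∖ B| = 8.
|A ∩ B| = 14, so the statement is false.

False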